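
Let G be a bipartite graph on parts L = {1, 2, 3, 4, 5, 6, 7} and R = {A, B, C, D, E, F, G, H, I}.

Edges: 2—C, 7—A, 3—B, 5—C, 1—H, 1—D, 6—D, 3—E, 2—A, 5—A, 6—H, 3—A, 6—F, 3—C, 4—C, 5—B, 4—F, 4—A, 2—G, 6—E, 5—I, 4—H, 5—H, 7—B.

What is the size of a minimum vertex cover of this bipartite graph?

7

{1, 2, 3, 4, 5, 6, 7} is a vertex cover of size 7: every edge has an endpoint in this set.
No smaller cover exists because 1–D, 2–C, 3–E, 4–F, 5–A, 6–H, 7–B is a matching of size 7, and a cover must include an endpoint of each of these disjoint edges (König's theorem).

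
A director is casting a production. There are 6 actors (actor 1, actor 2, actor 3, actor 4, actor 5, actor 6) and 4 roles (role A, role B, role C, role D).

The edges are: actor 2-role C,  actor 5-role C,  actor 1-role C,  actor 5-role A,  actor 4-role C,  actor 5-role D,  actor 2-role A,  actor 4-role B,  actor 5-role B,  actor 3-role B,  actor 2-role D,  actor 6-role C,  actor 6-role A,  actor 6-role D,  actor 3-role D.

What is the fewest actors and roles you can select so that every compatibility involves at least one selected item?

4

A maximum matching has 4 edges (e.g. actor 1–role C, actor 2–role A, actor 3–role D, actor 4–role B).
By König's theorem the minimum vertex cover has the same size. One such cover is {role A, role B, role C, role D}.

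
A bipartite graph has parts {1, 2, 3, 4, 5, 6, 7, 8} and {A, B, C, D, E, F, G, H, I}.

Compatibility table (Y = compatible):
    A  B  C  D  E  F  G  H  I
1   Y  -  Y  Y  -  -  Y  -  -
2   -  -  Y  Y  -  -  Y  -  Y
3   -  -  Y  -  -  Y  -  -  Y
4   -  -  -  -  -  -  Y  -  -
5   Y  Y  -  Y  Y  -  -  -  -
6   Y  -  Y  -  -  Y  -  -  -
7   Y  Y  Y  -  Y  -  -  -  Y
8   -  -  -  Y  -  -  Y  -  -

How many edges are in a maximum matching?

8

A valid assignment of size 8: 1–A, 2–C, 3–I, 4–G, 5–B, 6–F, 7–E, 8–D.
This saturates every left vertex, so 8 is the maximum.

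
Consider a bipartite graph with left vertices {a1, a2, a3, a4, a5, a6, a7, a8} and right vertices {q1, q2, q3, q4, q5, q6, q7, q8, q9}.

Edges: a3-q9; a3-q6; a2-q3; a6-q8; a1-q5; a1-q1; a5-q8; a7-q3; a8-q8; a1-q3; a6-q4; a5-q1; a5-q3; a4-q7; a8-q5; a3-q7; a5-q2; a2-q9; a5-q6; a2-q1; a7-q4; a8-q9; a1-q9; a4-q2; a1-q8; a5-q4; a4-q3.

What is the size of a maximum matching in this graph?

One maximum matching: a1–q1, a2–q9, a3–q7, a4–q2, a5–q6, a6–q4, a7–q3, a8–q8.
This saturates every left vertex, so 8 is the maximum.

8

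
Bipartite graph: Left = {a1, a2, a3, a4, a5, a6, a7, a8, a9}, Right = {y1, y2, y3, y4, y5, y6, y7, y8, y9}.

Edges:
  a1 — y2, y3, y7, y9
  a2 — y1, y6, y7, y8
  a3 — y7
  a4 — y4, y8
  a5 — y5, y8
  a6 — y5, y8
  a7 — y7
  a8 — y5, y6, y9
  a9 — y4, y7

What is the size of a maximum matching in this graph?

For example, pair a1-y3, a2-y1, a3-y7, a4-y4, a5-y5, a6-y8, a8-y6.
The set {a3, a4, a5, a6, a7, a9} has only 4 neighbours ({y4, y5, y7, y8}), so by Hall's theorem at most 7 of the 9 left vertices can be matched.

7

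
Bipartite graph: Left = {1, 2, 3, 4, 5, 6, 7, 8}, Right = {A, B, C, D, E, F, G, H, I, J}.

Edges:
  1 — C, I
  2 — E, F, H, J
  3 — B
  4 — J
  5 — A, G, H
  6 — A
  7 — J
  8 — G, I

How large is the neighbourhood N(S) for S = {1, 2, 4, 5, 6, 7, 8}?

The union of neighbours of {1, 2, 4, 5, 6, 7, 8} is {A, C, E, F, G, H, I, J}, which has 8 elements.
Since |N(S)| = 8 ≥ |S| = 7, Hall's condition holds for this subset.

8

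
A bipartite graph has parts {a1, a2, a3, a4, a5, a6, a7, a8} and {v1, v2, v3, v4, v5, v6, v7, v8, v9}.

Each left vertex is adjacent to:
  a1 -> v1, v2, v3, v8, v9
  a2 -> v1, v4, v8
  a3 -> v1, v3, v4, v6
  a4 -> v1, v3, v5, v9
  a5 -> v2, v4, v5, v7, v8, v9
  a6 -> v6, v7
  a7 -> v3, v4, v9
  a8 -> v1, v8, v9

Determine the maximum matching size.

A valid assignment of size 8: a1→v2, a2→v8, a3→v6, a4→v3, a5→v5, a6→v7, a7→v4, a8→v1.
All 8 left vertices are matched, so no larger matching exists.

8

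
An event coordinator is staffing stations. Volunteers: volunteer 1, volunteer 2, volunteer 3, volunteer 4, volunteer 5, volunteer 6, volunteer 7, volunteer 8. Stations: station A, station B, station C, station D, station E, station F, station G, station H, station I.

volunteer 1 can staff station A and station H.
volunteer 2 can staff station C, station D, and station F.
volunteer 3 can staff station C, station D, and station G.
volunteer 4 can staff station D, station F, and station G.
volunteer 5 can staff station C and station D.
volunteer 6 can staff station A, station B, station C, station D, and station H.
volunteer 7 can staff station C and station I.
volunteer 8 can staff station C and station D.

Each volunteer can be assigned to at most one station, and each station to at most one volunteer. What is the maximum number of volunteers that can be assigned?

For example, pair volunteer 1→station A, volunteer 2→station F, volunteer 3→station C, volunteer 4→station G, volunteer 5→station D, volunteer 6→station B, volunteer 7→station I.
The set {volunteer 2, volunteer 3, volunteer 4, volunteer 5, volunteer 8} has only 4 neighbours ({station C, station D, station F, station G}), so by Hall's theorem at most 7 of the 8 volunteers can be matched.

7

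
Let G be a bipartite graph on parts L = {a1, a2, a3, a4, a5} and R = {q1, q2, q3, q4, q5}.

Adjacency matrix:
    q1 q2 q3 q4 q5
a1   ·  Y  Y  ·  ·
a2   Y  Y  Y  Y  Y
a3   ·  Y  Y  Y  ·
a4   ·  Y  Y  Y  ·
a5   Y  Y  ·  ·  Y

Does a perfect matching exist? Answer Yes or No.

Yes

A valid assignment of size 5: a1→q3, a2→q1, a3→q4, a4→q2, a5→q5.
Every left vertex is matched, so this is a perfect matching.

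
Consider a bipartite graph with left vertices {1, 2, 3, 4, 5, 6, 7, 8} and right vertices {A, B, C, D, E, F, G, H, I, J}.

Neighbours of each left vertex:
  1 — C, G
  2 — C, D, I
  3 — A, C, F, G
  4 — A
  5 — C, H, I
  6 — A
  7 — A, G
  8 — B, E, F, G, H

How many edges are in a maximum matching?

For example, pair 1→C, 2→D, 3→F, 4→A, 5→H, 7→G, 8→E.
The set {4, 6} has only 1 neighbour ({A}), so by Hall's theorem at most 7 of the 8 left vertices can be matched.

7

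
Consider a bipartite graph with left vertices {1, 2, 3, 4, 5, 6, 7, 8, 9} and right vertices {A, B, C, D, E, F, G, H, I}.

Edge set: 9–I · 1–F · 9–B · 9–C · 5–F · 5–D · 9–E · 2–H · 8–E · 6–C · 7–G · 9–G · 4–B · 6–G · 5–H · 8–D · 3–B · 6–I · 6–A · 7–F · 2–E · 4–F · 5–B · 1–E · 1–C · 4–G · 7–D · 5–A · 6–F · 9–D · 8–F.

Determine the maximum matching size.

9

For example, pair 1-C, 2-H, 3-B, 4-F, 5-A, 6-I, 7-D, 8-E, 9-G.
This saturates every left vertex, so 9 is the maximum.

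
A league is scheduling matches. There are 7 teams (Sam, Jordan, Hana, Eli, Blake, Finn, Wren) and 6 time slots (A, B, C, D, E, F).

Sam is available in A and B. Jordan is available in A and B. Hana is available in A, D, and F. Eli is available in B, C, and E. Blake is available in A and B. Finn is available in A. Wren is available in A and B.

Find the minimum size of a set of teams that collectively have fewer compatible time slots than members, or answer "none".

Take S = {Sam, Jordan, Blake}. Its neighbourhood is {A, B}, so |N(S)| = 2 < |S| = 3.
Every subset of size less than 3 has at least as many neighbours as members, so 3 is the minimum.

3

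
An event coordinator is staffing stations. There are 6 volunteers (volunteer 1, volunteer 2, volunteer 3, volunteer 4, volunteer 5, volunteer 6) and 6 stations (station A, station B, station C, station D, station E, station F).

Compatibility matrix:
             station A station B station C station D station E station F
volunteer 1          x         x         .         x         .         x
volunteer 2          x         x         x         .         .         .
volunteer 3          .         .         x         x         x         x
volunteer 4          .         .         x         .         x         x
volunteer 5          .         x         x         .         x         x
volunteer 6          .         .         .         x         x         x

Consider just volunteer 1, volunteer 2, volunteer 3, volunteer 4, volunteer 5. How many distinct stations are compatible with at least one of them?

The union of neighbours of {volunteer 1, volunteer 2, volunteer 3, volunteer 4, volunteer 5} is {station A, station B, station C, station D, station E, station F}, which has 6 elements.
Since |N(S)| = 6 ≥ |S| = 5, Hall's condition holds for this subset.

6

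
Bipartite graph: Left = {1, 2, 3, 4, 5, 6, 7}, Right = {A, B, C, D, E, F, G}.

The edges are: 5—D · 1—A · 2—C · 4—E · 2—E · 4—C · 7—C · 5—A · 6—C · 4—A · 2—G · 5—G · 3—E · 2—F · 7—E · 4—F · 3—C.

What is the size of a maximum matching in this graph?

6

For example, pair 1–A, 2–G, 3–E, 4–F, 5–D, 6–C.
The set {3, 6, 7} has only 2 neighbours ({C, E}), so by Hall's theorem at most 6 of the 7 left vertices can be matched.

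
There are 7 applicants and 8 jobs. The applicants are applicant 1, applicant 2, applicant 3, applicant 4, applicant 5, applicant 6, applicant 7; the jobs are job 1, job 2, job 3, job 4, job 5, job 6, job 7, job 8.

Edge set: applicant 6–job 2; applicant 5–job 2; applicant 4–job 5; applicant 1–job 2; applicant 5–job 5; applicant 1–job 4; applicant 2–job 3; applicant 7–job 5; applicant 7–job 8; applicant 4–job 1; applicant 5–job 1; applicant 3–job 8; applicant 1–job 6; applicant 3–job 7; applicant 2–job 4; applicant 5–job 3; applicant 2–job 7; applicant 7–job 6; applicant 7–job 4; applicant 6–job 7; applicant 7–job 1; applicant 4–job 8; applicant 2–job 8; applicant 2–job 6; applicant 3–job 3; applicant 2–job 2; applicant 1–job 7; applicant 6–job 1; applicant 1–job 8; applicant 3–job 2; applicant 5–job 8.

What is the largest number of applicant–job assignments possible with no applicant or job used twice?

One maximum matching: applicant 1–job 6, applicant 2–job 4, applicant 3–job 2, applicant 4–job 8, applicant 5–job 1, applicant 6–job 7, applicant 7–job 5.
All 7 applicants are matched, so no larger matching exists.

7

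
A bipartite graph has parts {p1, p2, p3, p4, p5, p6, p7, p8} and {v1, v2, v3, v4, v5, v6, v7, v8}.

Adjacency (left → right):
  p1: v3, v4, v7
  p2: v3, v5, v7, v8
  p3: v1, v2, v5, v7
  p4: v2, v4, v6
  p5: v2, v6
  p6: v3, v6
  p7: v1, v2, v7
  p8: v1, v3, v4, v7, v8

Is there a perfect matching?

A valid assignment of size 8: p1–v7, p2–v8, p3–v5, p4–v4, p5–v2, p6–v6, p7–v1, p8–v3.
All 8 left vertices are covered.

Yes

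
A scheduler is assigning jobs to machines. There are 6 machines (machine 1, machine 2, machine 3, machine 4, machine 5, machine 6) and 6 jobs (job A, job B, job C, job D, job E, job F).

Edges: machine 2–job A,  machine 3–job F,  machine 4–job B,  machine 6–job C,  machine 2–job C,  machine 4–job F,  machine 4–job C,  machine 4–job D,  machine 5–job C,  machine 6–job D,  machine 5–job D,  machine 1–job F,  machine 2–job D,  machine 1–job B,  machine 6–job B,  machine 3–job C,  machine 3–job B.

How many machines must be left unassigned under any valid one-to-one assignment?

1

For example, pair machine 1–job B, machine 2–job A, machine 3–job C, machine 4–job F, machine 5–job D.
The set {machine 1, machine 3, machine 4, machine 5, machine 6} has only 4 neighbours ({job B, job C, job D, job F}), so by Hall's theorem at most 5 of the 6 machines can be matched.
That matches 5 of the 6, leaving 1 unmatched; no matching can do better.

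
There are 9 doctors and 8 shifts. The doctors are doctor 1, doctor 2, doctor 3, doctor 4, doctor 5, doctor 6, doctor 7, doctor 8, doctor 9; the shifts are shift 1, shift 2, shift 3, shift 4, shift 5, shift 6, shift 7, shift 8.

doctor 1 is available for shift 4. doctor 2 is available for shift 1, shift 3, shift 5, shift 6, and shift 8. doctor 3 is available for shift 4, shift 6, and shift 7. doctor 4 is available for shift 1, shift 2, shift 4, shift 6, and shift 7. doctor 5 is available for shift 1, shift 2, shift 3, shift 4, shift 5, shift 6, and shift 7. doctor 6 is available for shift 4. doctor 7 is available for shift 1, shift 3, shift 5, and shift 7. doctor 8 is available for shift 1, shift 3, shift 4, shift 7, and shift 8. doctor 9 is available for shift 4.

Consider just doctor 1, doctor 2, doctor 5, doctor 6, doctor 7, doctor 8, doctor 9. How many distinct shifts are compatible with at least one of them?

8

The union of neighbours of {doctor 1, doctor 2, doctor 5, doctor 6, doctor 7, doctor 8, doctor 9} is {shift 1, shift 2, shift 3, shift 4, shift 5, shift 6, shift 7, shift 8}, which has 8 elements.
Since |N(S)| = 8 ≥ |S| = 7, Hall's condition holds for this subset.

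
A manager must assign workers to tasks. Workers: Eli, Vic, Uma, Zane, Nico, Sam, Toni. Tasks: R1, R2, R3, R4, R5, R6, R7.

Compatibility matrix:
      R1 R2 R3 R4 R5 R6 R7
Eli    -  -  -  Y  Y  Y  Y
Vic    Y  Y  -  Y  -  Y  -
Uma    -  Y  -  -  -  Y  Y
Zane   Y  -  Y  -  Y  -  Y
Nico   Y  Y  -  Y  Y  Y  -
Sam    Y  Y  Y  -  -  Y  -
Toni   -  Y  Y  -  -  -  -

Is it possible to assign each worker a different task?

A valid assignment of size 7: Eli-R5, Vic-R4, Uma-R7, Zane-R1, Nico-R2, Sam-R6, Toni-R3.
All 7 workers are covered.

Yes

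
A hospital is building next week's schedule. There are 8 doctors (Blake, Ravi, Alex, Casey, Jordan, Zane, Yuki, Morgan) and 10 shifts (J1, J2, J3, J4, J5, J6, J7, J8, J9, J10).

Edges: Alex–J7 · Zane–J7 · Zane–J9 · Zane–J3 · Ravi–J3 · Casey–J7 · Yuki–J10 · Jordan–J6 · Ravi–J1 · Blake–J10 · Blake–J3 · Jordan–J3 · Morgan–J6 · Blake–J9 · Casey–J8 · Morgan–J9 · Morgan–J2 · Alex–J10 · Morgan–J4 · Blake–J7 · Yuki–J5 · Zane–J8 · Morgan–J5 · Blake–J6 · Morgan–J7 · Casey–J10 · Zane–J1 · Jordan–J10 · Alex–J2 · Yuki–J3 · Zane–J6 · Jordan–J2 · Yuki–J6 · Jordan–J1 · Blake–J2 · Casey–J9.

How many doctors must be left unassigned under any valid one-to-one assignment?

0

One maximum matching: Blake→J2, Ravi→J1, Alex→J7, Casey→J8, Jordan→J10, Zane→J9, Yuki→J3, Morgan→J6.
This saturates every doctor, so 8 is the maximum.
That matches 8 of the 8, leaving 0 unmatched; no matching can do better.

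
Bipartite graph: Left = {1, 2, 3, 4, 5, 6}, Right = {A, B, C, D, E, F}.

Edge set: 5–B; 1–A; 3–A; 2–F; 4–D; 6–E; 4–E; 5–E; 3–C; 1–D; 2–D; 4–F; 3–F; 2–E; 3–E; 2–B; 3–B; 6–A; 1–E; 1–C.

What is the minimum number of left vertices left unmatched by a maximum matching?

One maximum matching: 1-C, 2-D, 3-A, 4-F, 5-B, 6-E.
This saturates every left vertex, so 6 is the maximum.
That matches 6 of the 6, leaving 0 unmatched; no matching can do better.

0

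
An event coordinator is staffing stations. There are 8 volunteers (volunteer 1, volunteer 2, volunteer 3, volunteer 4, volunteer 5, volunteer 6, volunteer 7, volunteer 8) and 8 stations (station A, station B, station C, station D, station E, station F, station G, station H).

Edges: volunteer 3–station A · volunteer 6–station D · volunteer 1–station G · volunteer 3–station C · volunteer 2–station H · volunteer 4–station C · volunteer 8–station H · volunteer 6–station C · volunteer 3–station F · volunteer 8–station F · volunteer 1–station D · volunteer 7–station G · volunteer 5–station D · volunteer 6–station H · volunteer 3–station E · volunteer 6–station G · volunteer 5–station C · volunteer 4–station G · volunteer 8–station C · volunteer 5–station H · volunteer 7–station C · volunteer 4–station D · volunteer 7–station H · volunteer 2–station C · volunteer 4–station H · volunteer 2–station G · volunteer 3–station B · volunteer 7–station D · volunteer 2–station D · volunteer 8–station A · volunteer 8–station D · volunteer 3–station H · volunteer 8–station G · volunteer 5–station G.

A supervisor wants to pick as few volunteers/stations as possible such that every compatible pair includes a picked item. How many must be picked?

6

{volunteer 3, volunteer 8, station C, station D, station G, station H} is a vertex cover of size 6: every edge has an endpoint in this set.
No smaller cover exists because volunteer 1–station G, volunteer 2–station C, volunteer 3–station B, volunteer 4–station H, volunteer 5–station D, volunteer 8–station F is a matching of size 6, and a cover must include an endpoint of each of these disjoint edges (König's theorem).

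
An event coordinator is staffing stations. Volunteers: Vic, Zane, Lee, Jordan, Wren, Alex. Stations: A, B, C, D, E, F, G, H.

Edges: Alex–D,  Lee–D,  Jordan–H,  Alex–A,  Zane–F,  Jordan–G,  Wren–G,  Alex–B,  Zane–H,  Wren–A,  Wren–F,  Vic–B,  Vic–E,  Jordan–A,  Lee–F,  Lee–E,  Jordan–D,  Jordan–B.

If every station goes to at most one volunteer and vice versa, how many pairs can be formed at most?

A valid assignment of size 6: Vic-E, Zane-H, Lee-D, Jordan-G, Wren-F, Alex-B.
All 6 volunteers are matched, so no larger matching exists.

6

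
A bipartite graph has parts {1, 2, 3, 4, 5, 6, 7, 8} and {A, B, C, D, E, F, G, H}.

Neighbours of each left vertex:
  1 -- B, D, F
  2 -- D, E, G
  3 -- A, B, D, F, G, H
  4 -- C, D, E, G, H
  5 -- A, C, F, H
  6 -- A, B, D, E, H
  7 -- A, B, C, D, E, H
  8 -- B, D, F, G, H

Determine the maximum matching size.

8

For example, pair 1-F, 2-D, 3-B, 4-E, 5-C, 6-A, 7-H, 8-G.
This saturates every left vertex, so 8 is the maximum.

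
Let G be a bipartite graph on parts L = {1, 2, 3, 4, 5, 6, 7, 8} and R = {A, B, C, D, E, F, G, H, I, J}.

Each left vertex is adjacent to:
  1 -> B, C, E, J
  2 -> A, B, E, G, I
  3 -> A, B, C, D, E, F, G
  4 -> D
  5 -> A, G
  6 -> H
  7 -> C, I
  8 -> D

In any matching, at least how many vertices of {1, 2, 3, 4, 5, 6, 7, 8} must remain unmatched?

1

A valid assignment of size 7: 1-B, 2-E, 3-A, 4-D, 5-G, 6-H, 7-C.
The set {4, 8} has only 1 neighbour ({D}), so by Hall's theorem at most 7 of the 8 left vertices can be matched.
That matches 7 of the 8, leaving 1 unmatched; no matching can do better.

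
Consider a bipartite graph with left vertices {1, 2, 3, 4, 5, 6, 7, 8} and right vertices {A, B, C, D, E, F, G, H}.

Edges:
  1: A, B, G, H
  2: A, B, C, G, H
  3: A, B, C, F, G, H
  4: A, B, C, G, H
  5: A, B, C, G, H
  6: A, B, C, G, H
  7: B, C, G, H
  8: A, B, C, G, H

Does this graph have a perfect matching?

The set {1, 2, 4, 5, 6, 7, 8} has only 5 neighbours ({A, B, C, G, H}), so by Hall's theorem at most 6 of the 8 left vertices can be matched.
Hence no matching covers every left vertex.

No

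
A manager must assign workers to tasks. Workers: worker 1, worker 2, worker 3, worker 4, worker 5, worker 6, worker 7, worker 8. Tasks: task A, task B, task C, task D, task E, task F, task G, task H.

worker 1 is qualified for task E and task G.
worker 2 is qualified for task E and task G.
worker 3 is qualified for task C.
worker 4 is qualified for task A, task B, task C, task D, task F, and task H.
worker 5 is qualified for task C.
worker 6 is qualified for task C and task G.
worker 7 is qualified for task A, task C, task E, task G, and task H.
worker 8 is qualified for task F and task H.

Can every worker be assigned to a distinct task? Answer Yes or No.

No

The set {worker 1, worker 2, worker 3, worker 5, worker 6} has only 3 neighbours ({task C, task E, task G}), so by Hall's theorem at most 6 of the 8 workers can be matched.
Hence no matching covers every worker.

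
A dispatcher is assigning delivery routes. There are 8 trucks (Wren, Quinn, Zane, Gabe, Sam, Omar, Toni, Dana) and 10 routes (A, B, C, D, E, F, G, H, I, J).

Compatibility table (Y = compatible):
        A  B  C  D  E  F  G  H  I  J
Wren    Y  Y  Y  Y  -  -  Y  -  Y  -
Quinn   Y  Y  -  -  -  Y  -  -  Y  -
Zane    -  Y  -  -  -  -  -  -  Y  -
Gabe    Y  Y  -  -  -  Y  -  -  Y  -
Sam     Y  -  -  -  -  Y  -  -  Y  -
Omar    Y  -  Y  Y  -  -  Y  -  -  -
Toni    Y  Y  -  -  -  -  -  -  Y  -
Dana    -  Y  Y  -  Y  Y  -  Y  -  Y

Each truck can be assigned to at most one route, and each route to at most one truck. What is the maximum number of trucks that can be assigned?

7

For example, pair Wren-D, Quinn-A, Zane-B, Gabe-F, Sam-I, Omar-G, Dana-J.
The set {Quinn, Zane, Gabe, Sam, Toni} has only 4 neighbours ({A, B, F, I}), so by Hall's theorem at most 7 of the 8 trucks can be matched.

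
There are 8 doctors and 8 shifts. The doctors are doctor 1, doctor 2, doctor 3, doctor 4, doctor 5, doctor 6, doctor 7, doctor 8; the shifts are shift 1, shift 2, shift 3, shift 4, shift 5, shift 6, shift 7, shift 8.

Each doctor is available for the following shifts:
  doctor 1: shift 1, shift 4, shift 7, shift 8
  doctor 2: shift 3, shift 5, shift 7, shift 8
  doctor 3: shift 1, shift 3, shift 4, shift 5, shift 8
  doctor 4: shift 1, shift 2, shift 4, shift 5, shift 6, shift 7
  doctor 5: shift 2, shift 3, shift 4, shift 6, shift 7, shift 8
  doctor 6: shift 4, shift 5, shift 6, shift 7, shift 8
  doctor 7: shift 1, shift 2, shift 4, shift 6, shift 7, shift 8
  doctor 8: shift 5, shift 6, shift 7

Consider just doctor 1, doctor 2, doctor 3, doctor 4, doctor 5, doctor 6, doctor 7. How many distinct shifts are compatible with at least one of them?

The union of neighbours of {doctor 1, doctor 2, doctor 3, doctor 4, doctor 5, doctor 6, doctor 7} is {shift 1, shift 2, shift 3, shift 4, shift 5, shift 6, shift 7, shift 8}, which has 8 elements.
Since |N(S)| = 8 ≥ |S| = 7, Hall's condition holds for this subset.

8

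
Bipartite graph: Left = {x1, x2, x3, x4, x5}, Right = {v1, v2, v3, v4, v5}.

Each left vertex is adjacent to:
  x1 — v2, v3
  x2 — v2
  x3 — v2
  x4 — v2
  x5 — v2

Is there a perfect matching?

The set {x2, x3, x4, x5} has only 1 neighbour ({v2}), so by Hall's theorem at most 2 of the 5 left vertices can be matched.
Hence no matching covers every left vertex.

No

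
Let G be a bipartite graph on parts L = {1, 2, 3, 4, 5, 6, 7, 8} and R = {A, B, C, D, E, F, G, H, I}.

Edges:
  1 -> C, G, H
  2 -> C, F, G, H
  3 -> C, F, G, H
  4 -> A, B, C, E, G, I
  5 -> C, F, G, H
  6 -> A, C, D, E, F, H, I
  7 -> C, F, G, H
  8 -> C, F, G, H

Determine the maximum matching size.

One maximum matching: 1→G, 2→C, 3→H, 4→E, 5→F, 6→A.
The set {1, 2, 3, 5, 7, 8} has only 4 neighbours ({C, F, G, H}), so by Hall's theorem at most 6 of the 8 left vertices can be matched.

6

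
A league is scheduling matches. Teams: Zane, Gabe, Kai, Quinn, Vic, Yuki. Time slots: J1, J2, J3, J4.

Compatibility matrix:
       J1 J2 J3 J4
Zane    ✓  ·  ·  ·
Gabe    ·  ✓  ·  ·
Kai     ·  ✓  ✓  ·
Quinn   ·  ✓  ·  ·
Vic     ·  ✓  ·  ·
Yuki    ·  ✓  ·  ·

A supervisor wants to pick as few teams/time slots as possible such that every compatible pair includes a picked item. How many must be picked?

3

The 3 edges Zane–J1, Gabe–J2, Kai–J3 form a matching, so any vertex cover needs at least 3 vertices (one per matched edge).
Conversely {Zane, Kai, J2} meets every edge and has exactly 3 vertices, so 3 is optimal.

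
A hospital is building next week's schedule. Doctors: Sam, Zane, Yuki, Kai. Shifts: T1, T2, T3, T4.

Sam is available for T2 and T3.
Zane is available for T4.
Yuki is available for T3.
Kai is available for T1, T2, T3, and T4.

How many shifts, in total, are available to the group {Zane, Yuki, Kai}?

4

The union of neighbours of {Zane, Yuki, Kai} is {T1, T2, T3, T4}, which has 4 elements.
Since |N(S)| = 4 ≥ |S| = 3, Hall's condition holds for this subset.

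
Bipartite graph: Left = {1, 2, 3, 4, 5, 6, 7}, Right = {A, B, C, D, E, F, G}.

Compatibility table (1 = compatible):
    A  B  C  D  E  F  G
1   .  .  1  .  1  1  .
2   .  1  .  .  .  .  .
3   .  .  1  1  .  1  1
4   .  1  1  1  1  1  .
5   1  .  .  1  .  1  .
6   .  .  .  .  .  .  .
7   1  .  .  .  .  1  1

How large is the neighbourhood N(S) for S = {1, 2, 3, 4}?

6

The union of neighbours of {1, 2, 3, 4} is {B, C, D, E, F, G}, which has 6 elements.
Since |N(S)| = 6 ≥ |S| = 4, Hall's condition holds for this subset.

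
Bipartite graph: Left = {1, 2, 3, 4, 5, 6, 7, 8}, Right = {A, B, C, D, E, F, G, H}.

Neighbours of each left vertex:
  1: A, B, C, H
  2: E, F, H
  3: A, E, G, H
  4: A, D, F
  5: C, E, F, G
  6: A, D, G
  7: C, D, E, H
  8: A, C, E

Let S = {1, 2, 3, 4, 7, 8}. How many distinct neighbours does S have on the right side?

The union of neighbours of {1, 2, 3, 4, 7, 8} is {A, B, C, D, E, F, G, H}, which has 8 elements.
Since |N(S)| = 8 ≥ |S| = 6, Hall's condition holds for this subset.

8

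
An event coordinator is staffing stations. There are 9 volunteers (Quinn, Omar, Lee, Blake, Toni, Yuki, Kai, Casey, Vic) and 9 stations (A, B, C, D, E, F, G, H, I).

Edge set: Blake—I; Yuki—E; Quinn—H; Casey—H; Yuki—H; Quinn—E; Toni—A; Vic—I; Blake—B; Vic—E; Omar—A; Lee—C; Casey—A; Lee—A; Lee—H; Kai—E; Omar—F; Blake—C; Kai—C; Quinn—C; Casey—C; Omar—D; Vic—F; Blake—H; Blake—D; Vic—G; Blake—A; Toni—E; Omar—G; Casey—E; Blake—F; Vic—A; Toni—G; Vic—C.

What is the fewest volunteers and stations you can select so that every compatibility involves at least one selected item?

8

The 8 edges Quinn–C, Omar–D, Lee–A, Blake–B, Toni–G, Yuki–H, Kai–E, Vic–F form a matching, so any vertex cover needs at least 8 vertices (one per matched edge).
Conversely {Omar, Blake, Toni, Vic, A, C, E, H} meets every edge and has exactly 8 vertices, so 8 is optimal.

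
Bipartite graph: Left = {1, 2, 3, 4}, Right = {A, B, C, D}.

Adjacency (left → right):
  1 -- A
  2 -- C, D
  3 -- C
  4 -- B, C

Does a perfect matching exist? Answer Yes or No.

Yes

For example, pair 1-A, 2-D, 3-C, 4-B.
All 4 left vertices are covered.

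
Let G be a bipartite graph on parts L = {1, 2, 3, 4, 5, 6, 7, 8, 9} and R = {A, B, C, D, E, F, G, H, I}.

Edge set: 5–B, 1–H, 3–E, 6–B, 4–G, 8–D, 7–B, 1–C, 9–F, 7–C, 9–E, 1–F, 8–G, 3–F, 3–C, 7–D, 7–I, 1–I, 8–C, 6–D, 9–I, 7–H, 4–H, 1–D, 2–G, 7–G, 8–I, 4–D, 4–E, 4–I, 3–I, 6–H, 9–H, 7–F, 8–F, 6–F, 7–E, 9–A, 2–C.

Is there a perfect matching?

Yes

A valid assignment of size 9: 1–F, 2–C, 3–I, 4–H, 5–B, 6–D, 7–E, 8–G, 9–A.
Every left vertex is matched, so this is a perfect matching.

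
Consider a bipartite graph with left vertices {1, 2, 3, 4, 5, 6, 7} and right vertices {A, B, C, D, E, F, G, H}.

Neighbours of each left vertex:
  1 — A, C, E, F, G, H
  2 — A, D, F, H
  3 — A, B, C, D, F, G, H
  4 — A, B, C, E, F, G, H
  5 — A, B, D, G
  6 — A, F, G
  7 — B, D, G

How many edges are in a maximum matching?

One maximum matching: 1-E, 2-D, 3-H, 4-A, 5-G, 6-F, 7-B.
All 7 left vertices are matched, so no larger matching exists.

7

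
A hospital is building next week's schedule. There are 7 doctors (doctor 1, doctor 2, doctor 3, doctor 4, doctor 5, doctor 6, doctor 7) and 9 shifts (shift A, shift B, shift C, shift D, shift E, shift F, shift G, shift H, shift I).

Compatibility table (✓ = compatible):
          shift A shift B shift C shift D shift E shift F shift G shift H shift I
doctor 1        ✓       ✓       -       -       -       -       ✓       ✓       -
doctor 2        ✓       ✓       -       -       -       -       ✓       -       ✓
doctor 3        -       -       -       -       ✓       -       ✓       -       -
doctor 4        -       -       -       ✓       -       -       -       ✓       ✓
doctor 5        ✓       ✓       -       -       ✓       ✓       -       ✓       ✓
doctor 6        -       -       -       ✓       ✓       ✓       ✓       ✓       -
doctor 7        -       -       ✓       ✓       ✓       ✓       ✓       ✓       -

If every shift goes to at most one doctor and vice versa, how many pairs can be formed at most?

7

A valid assignment of size 7: doctor 1→shift B, doctor 2→shift I, doctor 3→shift E, doctor 4→shift H, doctor 5→shift A, doctor 6→shift F, doctor 7→shift G.
All 7 doctors are matched, so no larger matching exists.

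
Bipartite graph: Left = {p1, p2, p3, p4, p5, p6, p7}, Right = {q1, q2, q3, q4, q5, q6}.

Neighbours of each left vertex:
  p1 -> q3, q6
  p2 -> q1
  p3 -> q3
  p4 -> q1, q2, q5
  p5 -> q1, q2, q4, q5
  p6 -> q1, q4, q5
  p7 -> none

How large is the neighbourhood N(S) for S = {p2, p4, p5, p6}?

The union of neighbours of {p2, p4, p5, p6} is {q1, q2, q4, q5}, which has 4 elements.
Since |N(S)| = 4 ≥ |S| = 4, Hall's condition holds for this subset.

4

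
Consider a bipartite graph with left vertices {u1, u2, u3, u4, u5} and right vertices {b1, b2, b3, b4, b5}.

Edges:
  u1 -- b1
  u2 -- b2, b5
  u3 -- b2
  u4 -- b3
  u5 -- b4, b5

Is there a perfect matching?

Yes

For example, pair u1→b1, u2→b5, u3→b2, u4→b3, u5→b4.
Every left vertex is matched, so this is a perfect matching.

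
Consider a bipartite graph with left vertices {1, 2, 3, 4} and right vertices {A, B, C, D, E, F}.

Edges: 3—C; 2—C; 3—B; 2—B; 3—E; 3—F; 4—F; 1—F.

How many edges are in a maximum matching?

3

For example, pair 1–F, 2–C, 3–B.
The set {1, 4} has only 1 neighbour ({F}), so by Hall's theorem at most 3 of the 4 left vertices can be matched.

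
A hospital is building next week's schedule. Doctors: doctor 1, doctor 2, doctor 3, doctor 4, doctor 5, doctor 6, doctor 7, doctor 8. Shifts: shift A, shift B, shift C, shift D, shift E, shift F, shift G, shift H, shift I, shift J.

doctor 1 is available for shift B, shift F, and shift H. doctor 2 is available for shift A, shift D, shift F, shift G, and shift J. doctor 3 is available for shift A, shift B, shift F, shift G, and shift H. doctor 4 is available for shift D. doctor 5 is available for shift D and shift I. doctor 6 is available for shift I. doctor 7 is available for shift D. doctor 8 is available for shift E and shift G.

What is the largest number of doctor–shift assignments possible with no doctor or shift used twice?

A valid assignment of size 6: doctor 1→shift F, doctor 2→shift J, doctor 3→shift A, doctor 4→shift D, doctor 5→shift I, doctor 8→shift G.
The set {doctor 4, doctor 5, doctor 6, doctor 7} has only 2 neighbours ({shift D, shift I}), so by Hall's theorem at most 6 of the 8 doctors can be matched.

6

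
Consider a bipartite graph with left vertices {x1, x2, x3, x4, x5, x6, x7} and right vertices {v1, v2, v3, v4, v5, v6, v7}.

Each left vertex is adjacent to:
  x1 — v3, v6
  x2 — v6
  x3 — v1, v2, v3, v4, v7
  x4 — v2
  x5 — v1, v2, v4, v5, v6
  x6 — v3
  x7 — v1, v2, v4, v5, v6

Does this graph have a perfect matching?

No

The set {x1, x2, x6} has only 2 neighbours ({v3, v6}), so by Hall's theorem at most 6 of the 7 left vertices can be matched.
Hence no matching covers every left vertex.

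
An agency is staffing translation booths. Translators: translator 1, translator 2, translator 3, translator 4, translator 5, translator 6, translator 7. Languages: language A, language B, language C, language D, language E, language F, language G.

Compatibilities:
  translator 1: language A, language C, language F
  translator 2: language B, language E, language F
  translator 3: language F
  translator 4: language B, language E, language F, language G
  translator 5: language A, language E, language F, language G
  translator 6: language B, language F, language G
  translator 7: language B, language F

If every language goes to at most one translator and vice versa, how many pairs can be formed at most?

6

For example, pair translator 1-language C, translator 2-language E, translator 3-language F, translator 4-language G, translator 5-language A, translator 6-language B.
The set {translator 2, translator 3, translator 4, translator 6, translator 7} has only 4 neighbours ({language B, language E, language F, language G}), so by Hall's theorem at most 6 of the 7 translators can be matched.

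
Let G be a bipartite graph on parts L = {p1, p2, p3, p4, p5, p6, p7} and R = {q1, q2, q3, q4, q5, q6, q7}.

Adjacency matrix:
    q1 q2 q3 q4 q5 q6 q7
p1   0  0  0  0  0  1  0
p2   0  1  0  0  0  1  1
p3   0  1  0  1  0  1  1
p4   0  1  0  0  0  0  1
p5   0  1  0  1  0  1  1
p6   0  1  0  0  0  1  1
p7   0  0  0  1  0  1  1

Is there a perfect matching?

No

The set {p1, p2, p3, p4, p5, p6, p7} has only 4 neighbours ({q2, q4, q6, q7}), so by Hall's theorem at most 4 of the 7 left vertices can be matched.
Hence no matching covers every left vertex.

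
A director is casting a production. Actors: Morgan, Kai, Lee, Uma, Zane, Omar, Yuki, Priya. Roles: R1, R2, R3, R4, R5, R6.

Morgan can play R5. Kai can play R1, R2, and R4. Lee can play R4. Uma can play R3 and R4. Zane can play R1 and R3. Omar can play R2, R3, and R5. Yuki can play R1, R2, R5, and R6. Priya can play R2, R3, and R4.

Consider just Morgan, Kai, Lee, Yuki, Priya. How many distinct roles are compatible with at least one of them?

The union of neighbours of {Morgan, Kai, Lee, Yuki, Priya} is {R1, R2, R3, R4, R5, R6}, which has 6 elements.
Since |N(S)| = 6 ≥ |S| = 5, Hall's condition holds for this subset.

6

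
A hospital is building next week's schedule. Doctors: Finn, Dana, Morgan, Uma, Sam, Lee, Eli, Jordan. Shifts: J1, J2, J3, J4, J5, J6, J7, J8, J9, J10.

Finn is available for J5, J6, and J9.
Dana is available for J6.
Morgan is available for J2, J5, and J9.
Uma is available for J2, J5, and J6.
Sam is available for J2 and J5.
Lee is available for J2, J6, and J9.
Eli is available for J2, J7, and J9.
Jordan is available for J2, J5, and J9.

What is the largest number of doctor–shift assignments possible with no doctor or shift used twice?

One maximum matching: Finn-J9, Dana-J6, Morgan-J2, Uma-J5, Eli-J7.
The set {Finn, Dana, Morgan, Uma, Sam, Lee, Jordan} has only 4 neighbours ({J2, J5, J6, J9}), so by Hall's theorem at most 5 of the 8 doctors can be matched.

5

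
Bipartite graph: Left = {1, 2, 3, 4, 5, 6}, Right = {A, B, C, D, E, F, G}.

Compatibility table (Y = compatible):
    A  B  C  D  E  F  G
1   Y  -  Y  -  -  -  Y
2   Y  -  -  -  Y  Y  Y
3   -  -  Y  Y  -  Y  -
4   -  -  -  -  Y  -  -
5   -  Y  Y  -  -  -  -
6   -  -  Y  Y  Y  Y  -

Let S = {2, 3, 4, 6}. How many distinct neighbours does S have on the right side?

6

The union of neighbours of {2, 3, 4, 6} is {A, C, D, E, F, G}, which has 6 elements.
Since |N(S)| = 6 ≥ |S| = 4, Hall's condition holds for this subset.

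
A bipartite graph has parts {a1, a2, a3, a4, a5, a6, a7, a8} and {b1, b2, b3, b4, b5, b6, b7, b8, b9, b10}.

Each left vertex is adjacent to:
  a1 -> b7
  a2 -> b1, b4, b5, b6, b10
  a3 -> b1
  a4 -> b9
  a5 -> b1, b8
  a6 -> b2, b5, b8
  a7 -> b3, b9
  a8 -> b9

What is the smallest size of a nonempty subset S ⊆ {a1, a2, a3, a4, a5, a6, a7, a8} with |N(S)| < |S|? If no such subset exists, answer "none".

Take S = {a4, a8}. Its neighbourhood is {b9}, so |N(S)| = 1 < |S| = 2.
No single vertex violates Hall's condition since each has at least one neighbour, so 2 is the minimum.

2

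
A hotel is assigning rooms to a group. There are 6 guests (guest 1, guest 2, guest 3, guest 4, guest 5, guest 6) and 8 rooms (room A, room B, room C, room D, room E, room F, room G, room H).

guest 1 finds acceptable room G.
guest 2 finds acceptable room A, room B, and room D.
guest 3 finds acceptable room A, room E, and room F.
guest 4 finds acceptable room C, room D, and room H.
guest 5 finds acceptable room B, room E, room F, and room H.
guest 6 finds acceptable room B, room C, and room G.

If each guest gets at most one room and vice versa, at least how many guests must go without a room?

For example, pair guest 1–room G, guest 2–room D, guest 3–room E, guest 4–room H, guest 5–room F, guest 6–room B.
All 6 guests are matched, so no larger matching exists.
That matches 6 of the 6, leaving 0 unmatched; no matching can do better.

0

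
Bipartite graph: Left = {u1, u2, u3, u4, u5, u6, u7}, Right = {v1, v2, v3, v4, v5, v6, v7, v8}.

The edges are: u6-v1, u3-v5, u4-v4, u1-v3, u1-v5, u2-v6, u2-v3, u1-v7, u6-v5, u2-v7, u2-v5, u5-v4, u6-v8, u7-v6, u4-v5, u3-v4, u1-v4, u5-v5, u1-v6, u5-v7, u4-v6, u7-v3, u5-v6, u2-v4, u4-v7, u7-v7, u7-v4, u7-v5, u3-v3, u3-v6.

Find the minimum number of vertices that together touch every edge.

A maximum matching has 6 edges (e.g. u1–v5, u2–v3, u3–v4, u4–v7, u5–v6, u6–v1).
By König's theorem the minimum vertex cover has the same size. One such cover is {u6, v3, v4, v5, v6, v7}.

6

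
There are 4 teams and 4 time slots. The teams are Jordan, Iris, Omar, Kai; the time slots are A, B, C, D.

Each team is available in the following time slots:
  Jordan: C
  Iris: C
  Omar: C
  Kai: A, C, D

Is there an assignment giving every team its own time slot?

The set {Jordan, Iris, Omar} has only 1 neighbour ({C}), so by Hall's theorem at most 2 of the 4 teams can be matched.
Hence no matching covers every team.

No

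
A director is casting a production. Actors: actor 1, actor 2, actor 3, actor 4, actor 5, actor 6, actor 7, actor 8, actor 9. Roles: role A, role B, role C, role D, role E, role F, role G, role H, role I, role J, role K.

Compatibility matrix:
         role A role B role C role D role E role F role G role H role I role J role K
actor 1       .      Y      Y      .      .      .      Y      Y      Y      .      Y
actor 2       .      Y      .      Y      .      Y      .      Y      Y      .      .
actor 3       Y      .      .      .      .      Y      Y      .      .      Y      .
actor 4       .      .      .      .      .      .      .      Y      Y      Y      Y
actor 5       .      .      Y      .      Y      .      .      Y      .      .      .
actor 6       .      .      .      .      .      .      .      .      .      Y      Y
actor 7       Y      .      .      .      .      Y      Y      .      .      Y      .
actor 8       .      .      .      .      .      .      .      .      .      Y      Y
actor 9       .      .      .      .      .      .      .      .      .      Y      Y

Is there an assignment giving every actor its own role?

No

The set {actor 6, actor 8, actor 9} has only 2 neighbours ({role J, role K}), so by Hall's theorem at most 8 of the 9 actors can be matched.
Hence no matching covers every actor.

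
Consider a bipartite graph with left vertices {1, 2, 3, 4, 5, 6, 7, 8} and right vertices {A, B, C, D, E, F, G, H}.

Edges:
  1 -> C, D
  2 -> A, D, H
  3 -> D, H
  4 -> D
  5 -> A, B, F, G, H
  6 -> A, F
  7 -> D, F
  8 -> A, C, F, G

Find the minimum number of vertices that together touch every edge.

7

The 7 edges 1–C, 2–A, 3–H, 4–D, 5–B, 6–F, 8–G form a matching, so any vertex cover needs at least 7 vertices (one per matched edge).
Conversely {1, 5, 8, A, D, F, H} meets every edge and has exactly 7 vertices, so 7 is optimal.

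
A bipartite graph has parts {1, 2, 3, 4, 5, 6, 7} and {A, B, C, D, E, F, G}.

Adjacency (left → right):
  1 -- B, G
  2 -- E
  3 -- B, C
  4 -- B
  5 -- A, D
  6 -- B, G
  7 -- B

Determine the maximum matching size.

5

One maximum matching: 1→G, 2→E, 3→C, 4→B, 5→D.
The set {1, 4, 6, 7} has only 2 neighbours ({B, G}), so by Hall's theorem at most 5 of the 7 left vertices can be matched.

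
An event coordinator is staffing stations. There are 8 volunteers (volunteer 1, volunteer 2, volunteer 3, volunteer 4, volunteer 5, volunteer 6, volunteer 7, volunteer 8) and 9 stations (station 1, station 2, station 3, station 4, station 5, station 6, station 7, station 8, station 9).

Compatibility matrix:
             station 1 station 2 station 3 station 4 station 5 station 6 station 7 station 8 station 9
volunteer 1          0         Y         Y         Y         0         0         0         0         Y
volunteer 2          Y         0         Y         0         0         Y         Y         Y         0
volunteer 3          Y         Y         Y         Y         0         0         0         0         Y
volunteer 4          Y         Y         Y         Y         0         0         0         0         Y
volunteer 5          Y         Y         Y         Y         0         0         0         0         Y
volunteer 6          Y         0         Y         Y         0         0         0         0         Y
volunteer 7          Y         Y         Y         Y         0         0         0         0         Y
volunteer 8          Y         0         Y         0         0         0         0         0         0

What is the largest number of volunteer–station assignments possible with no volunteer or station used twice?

For example, pair volunteer 1–station 2, volunteer 2–station 7, volunteer 3–station 9, volunteer 4–station 3, volunteer 5–station 1, volunteer 6–station 4.
The set {volunteer 1, volunteer 3, volunteer 4, volunteer 5, volunteer 6, volunteer 7, volunteer 8} has only 5 neighbours ({station 1, station 2, station 3, station 4, station 9}), so by Hall's theorem at most 6 of the 8 volunteers can be matched.

6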